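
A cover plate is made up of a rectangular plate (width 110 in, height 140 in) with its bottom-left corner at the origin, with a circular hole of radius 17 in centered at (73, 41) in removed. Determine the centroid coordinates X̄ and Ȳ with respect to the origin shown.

X̄ = 53.87 in, Ȳ = 71.82 in

plate: A = 110 × 140 = 15400.00, centroid at (55.00, 70.00).
hole: A = −π·17² = -907.92, centroid at (73.00, 41.00).
ΣA = 14492.08 in²
ΣAX̄ = (15400.00)(55.00) + (-907.92)(73.00) = 780721.82 in³
ΣAȲ = (15400.00)(70.00) + (-907.92)(41.00) = 1040775.27 in³
X̄ = 780721.82 / 14492.08 = 53.87 in
Ȳ = 1040775.27 / 14492.08 = 71.82 in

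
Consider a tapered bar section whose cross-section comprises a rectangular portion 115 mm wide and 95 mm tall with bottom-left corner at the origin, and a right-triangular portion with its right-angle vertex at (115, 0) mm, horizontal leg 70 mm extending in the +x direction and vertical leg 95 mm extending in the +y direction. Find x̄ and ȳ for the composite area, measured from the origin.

x̄ = 76.36 mm, ȳ = 43.81 mm

rectangular portion: A = 115 × 95 = 10925.00, centroid at (57.50, 47.50).
triangular portion: A = ½·70·95 = 3325.00, centroid at (138.33, 31.67).
ΣA = 14250.00 mm²
ΣAx̄ = (10925.00)(57.50) + (3325.00)(138.33) = 1088145.83 mm³
ΣAȳ = (10925.00)(47.50) + (3325.00)(31.67) = 624229.17 mm³
x̄ = 1088145.83 / 14250.00 = 76.36 mm
ȳ = 624229.17 / 14250.00 = 43.81 mm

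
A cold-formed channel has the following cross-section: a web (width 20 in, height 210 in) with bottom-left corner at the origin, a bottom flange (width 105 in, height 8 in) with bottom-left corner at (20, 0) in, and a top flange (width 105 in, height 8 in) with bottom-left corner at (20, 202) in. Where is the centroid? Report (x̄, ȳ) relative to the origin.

x̄ = 27.86 in, ȳ = 105.00 in

web: A = 20 × 210 = 4200.00, centroid at (10.00, 105.00).
bottom flange: A = 105 × 8 = 840.00, centroid at (72.50, 4.00).
top flange: A = 105 × 8 = 840.00, centroid at (72.50, 206.00).
ΣA = 5880.00 in²
ΣAx̄ = (4200.00)(10.00) + (840.00)(72.50) + (840.00)(72.50) = 163800.00 in³
ΣAȳ = (4200.00)(105.00) + (840.00)(4.00) + (840.00)(206.00) = 617400.00 in³
x̄ = 163800.00 / 5880.00 = 27.86 in
ȳ = 617400.00 / 5880.00 = 105.00 in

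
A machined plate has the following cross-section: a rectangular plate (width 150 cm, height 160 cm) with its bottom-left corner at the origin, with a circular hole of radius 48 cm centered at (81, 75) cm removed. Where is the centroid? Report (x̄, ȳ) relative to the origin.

plate: A = 150 × 160 = 24000.00, centroid at (75.00, 80.00).
hole: A = −π·48² = -7238.23, centroid at (81.00, 75.00).
ΣA = 16761.77 cm²
ΣAx̄ = (24000.00)(75.00) + (-7238.23)(81.00) = 1213703.41 cm³
ΣAȳ = (24000.00)(80.00) + (-7238.23)(75.00) = 1377132.79 cm³
x̄ = 1213703.41 / 16761.77 = 72.41 cm
ȳ = 1377132.79 / 16761.77 = 82.16 cm

x̄ = 72.41 cm, ȳ = 82.16 cm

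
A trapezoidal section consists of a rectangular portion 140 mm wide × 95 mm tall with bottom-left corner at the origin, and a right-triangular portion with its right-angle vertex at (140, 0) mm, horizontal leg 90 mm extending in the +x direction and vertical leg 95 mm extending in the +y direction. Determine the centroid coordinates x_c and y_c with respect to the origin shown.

x_c = 94.32 mm, y_c = 43.65 mm

Part | A | x̄ᵢ | ȳᵢ | A·x̄ᵢ | A·ȳᵢ
rectangular portion | 13300.00 | 70.00 | 47.50 | 931000.00 | 631750.00
triangular portion | 4275.00 | 170.00 | 31.67 | 726750.00 | 135375.00
Σ | 17575.00 |  |  | 1657750.00 | 767125.00
x_c = 1657750.00 / 17575.00 = 94.32 mm
y_c = 767125.00 / 17575.00 = 43.65 mm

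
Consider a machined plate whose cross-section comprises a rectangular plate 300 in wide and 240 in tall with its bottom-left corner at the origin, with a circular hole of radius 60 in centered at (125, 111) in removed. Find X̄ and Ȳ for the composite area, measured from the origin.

Part | A | x̄ᵢ | ȳᵢ | A·x̄ᵢ | A·ȳᵢ
plate | 72000.00 | 150.00 | 120.00 | 10800000.00 | 8640000.00
hole | -11309.73 | 125.00 | 111.00 | -1413716.69 | -1255380.42
Σ | 60690.27 |  |  | 9386283.31 | 7384619.58
X̄ = 9386283.31 / 60690.27 = 154.66 in
Ȳ = 7384619.58 / 60690.27 = 121.68 in

X̄ = 154.66 in, Ȳ = 121.68 in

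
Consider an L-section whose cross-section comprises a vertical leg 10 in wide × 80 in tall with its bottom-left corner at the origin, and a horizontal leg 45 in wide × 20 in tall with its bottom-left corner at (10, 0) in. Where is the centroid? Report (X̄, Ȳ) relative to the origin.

X̄ = 19.56 in, Ȳ = 24.12 in

vertical leg: A = 10 × 80 = 800.00, centroid at (5.00, 40.00).
horizontal leg: A = 45 × 20 = 900.00, centroid at (32.50, 10.00).
ΣA = 1700.00 in², ΣAX̄ = 33250.00 in³, ΣAȲ = 41000.00 in³.
X̄ = 33250.00/1700.00 = 19.56 in; Ȳ = 41000.00/1700.00 = 24.12 in.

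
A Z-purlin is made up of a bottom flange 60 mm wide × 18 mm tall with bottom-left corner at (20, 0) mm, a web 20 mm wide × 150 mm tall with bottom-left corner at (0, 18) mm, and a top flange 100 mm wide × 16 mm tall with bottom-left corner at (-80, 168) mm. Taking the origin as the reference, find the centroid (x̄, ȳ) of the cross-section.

x̄ = 6.34 mm, ȳ = 100.41 mm

bottom flange: A = 60 × 18 = 1080.00, centroid at (50.00, 9.00).
web: A = 20 × 150 = 3000.00, centroid at (10.00, 93.00).
top flange: A = 100 × 16 = 1600.00, centroid at (-30.00, 176.00).
ΣA = 5680.00 mm²
ΣAx̄ = (1080.00)(50.00) + (3000.00)(10.00) + (1600.00)(-30.00) = 36000.00 mm³
ΣAȳ = (1080.00)(9.00) + (3000.00)(93.00) + (1600.00)(176.00) = 570320.00 mm³
x̄ = 36000.00 / 5680.00 = 6.34 mm
ȳ = 570320.00 / 5680.00 = 100.41 mm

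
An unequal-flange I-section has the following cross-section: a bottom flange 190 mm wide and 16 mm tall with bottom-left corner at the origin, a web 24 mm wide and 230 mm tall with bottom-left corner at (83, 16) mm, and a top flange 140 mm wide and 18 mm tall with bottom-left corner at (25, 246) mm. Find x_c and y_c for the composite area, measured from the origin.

x_c = 95.00 mm, y_c = 125.45 mm

bottom flange: A = 190 × 16 = 3040.00, centroid at (95.00, 8.00).
web: A = 24 × 230 = 5520.00, centroid at (95.00, 131.00).
top flange: A = 140 × 18 = 2520.00, centroid at (95.00, 255.00).
ΣA = 11080.00 mm²
ΣAx_c = (3040.00)(95.00) + (5520.00)(95.00) + (2520.00)(95.00) = 1052600.00 mm³
ΣAy_c = (3040.00)(8.00) + (5520.00)(131.00) + (2520.00)(255.00) = 1390040.00 mm³
x_c = 1052600.00 / 11080.00 = 95.00 mm
y_c = 1390040.00 / 11080.00 = 125.45 mm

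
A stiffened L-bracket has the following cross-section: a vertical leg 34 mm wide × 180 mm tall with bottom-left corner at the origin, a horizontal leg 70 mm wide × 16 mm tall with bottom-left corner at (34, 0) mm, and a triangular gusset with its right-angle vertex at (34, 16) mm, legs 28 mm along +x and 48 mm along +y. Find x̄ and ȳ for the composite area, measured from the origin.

x̄ = 26.60 mm, ȳ = 73.47 mm

vertical leg: A = 34 × 180 = 6120.00, centroid at (17.00, 90.00).
horizontal leg: A = 70 × 16 = 1120.00, centroid at (69.00, 8.00).
gusset: A = ½·28·48 = 672.00, centroid at (43.33, 32.00).
ΣA = 7912.00 mm²
ΣAx̄ = (6120.00)(17.00) + (1120.00)(69.00) + (672.00)(43.33) = 210440.00 mm³
ΣAȳ = (6120.00)(90.00) + (1120.00)(8.00) + (672.00)(32.00) = 581264.00 mm³
x̄ = 210440.00 / 7912.00 = 26.60 mm
ȳ = 581264.00 / 7912.00 = 73.47 mm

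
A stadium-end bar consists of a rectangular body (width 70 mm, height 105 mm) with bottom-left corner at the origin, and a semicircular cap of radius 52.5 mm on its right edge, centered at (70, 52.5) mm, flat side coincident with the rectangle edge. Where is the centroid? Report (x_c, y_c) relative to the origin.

Part | A | x̄ᵢ | ȳᵢ | A·x̄ᵢ | A·ȳᵢ
rectangular body | 7350.00 | 35.00 | 52.50 | 257250.00 | 385875.00
semicircular end | 4329.51 | 92.28 | 52.50 | 399534.27 | 227299.14
Σ | 11679.51 |  |  | 656784.27 | 613174.14
x_c = 656784.27 / 11679.51 = 56.23 mm
y_c = 613174.14 / 11679.51 = 52.50 mm

x_c = 56.23 mm, y_c = 52.50 mm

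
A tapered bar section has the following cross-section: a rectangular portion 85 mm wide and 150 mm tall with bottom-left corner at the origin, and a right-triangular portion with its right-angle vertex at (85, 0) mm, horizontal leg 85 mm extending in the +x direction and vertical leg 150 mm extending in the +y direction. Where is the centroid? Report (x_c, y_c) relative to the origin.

rectangular portion: A = 85 × 150 = 12750.00, centroid at (42.50, 75.00).
triangular portion: A = ½·85·150 = 6375.00, centroid at (113.33, 50.00).
ΣA = 19125.00 mm²
ΣAx_c = (12750.00)(42.50) + (6375.00)(113.33) = 1264375.00 mm³
ΣAy_c = (12750.00)(75.00) + (6375.00)(50.00) = 1275000.00 mm³
x_c = 1264375.00 / 19125.00 = 66.11 mm
y_c = 1275000.00 / 19125.00 = 66.67 mm

x_c = 66.11 mm, y_c = 66.67 mm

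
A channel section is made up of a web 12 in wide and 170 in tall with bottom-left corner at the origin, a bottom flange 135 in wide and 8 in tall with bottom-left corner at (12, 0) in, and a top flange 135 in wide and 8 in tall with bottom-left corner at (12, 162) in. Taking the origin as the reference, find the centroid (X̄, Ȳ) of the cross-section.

X̄ = 43.80 in, Ȳ = 85.00 in

web: A = 12 × 170 = 2040.00, centroid at (6.00, 85.00).
bottom flange: A = 135 × 8 = 1080.00, centroid at (79.50, 4.00).
top flange: A = 135 × 8 = 1080.00, centroid at (79.50, 166.00).
ΣA = 4200.00 in²
ΣAX̄ = (2040.00)(6.00) + (1080.00)(79.50) + (1080.00)(79.50) = 183960.00 in³
ΣAȲ = (2040.00)(85.00) + (1080.00)(4.00) + (1080.00)(166.00) = 357000.00 in³
X̄ = 183960.00 / 4200.00 = 43.80 in
Ȳ = 357000.00 / 4200.00 = 85.00 in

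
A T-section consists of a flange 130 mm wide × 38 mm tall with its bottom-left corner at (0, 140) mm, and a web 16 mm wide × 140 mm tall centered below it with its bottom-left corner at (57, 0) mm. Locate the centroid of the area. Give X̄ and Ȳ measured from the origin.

Part | A | x̄ᵢ | ȳᵢ | A·x̄ᵢ | A·ȳᵢ
web | 2240.00 | 65.00 | 70.00 | 145600.00 | 156800.00
flange | 4940.00 | 65.00 | 159.00 | 321100.00 | 785460.00
Σ | 7180.00 |  |  | 466700.00 | 942260.00
X̄ = 466700.00 / 7180.00 = 65.00 mm
Ȳ = 942260.00 / 7180.00 = 131.23 mm

X̄ = 65.00 mm, Ȳ = 131.23 mm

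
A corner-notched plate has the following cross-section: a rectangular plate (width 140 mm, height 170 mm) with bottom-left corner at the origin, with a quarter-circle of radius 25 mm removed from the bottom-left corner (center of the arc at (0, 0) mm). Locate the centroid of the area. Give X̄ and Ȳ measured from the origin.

X̄ = 71.25 mm, Ȳ = 86.57 mm

plate: A = 140 × 170 = 23800.00, centroid at (70.00, 85.00).
removed quarter-circle: A = −¼π·25² = -490.87, centroid at (10.61, 10.61).
ΣA = 23309.13 mm², ΣAX̄ = 1660791.67 mm³, ΣAȲ = 2017791.67 mm³.
X̄ = 1660791.67/23309.13 = 71.25 mm; Ȳ = 2017791.67/23309.13 = 86.57 mm.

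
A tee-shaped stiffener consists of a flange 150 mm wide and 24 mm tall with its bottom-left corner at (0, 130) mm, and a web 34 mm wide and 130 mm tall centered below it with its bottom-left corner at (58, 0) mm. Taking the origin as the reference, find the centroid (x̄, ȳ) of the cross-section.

web: A = 34 × 130 = 4420.00, centroid at (75.00, 65.00).
flange: A = 150 × 24 = 3600.00, centroid at (75.00, 142.00).
ΣA = 8020.00 mm²
ΣAx̄ = (4420.00)(75.00) + (3600.00)(75.00) = 601500.00 mm³
ΣAȳ = (4420.00)(65.00) + (3600.00)(142.00) = 798500.00 mm³
x̄ = 601500.00 / 8020.00 = 75.00 mm
ȳ = 798500.00 / 8020.00 = 99.56 mm

x̄ = 75.00 mm, ȳ = 99.56 mm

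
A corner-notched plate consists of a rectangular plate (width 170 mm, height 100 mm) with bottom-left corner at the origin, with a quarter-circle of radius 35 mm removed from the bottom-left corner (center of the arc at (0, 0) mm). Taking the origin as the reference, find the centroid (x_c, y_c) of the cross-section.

Part | A | x̄ᵢ | ȳᵢ | A·x̄ᵢ | A·ȳᵢ
plate | 17000.00 | 85.00 | 50.00 | 1445000.00 | 850000.00
removed quarter-circle | -962.11 | 14.85 | 14.85 | -14291.67 | -14291.67
Σ | 16037.89 |  |  | 1430708.33 | 835708.33
x_c = 1430708.33 / 16037.89 = 89.21 mm
y_c = 835708.33 / 16037.89 = 52.11 mm

x_c = 89.21 mm, y_c = 52.11 mm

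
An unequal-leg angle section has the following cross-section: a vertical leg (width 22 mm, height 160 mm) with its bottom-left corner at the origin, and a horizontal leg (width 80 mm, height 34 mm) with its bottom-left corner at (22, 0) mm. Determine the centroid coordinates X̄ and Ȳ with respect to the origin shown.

X̄ = 33.23 mm, Ȳ = 52.54 mm

vertical leg: A = 22 × 160 = 3520.00, centroid at (11.00, 80.00).
horizontal leg: A = 80 × 34 = 2720.00, centroid at (62.00, 17.00).
ΣA = 6240.00 mm², ΣAX̄ = 207360.00 mm³, ΣAȲ = 327840.00 mm³.
X̄ = 207360.00/6240.00 = 33.23 mm; Ȳ = 327840.00/6240.00 = 52.54 mm.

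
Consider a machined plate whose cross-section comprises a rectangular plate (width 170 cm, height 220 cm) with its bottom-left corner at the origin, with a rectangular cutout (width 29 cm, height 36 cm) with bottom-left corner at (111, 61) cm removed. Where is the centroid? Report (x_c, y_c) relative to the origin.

x_c = 83.84 cm, y_c = 110.89 cm

Part | A | x̄ᵢ | ȳᵢ | A·x̄ᵢ | A·ȳᵢ
plate | 37400.00 | 85.00 | 110.00 | 3179000.00 | 4114000.00
hole | -1044.00 | 125.50 | 79.00 | -131022.00 | -82476.00
Σ | 36356.00 |  |  | 3047978.00 | 4031524.00
x_c = 3047978.00 / 36356.00 = 83.84 cm
y_c = 4031524.00 / 36356.00 = 110.89 cm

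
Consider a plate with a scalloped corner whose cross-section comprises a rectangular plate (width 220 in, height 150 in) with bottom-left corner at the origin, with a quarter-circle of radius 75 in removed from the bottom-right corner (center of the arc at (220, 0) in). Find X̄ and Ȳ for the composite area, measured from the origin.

X̄ = 97.92 in, Ȳ = 81.67 in

plate: A = 220 × 150 = 33000.00, centroid at (110.00, 75.00).
removed quarter-circle: A = −¼π·75² = -4417.86, centroid at (188.17, 31.83).
ΣA = 28582.14 in²
ΣAX̄ = (33000.00)(110.00) + (-4417.86)(188.17) = 2798694.77 in³
ΣAȲ = (33000.00)(75.00) + (-4417.86)(31.83) = 2334375.00 in³
X̄ = 2798694.77 / 28582.14 = 97.92 in
Ȳ = 2334375.00 / 28582.14 = 81.67 in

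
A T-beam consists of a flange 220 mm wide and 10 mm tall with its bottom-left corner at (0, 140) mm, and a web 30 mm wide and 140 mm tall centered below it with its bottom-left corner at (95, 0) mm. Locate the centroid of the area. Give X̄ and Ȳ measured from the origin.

X̄ = 110.00 mm, Ȳ = 95.78 mm

Part | A | x̄ᵢ | ȳᵢ | A·x̄ᵢ | A·ȳᵢ
web | 4200.00 | 110.00 | 70.00 | 462000.00 | 294000.00
flange | 2200.00 | 110.00 | 145.00 | 242000.00 | 319000.00
Σ | 6400.00 |  |  | 704000.00 | 613000.00
X̄ = 704000.00 / 6400.00 = 110.00 mm
Ȳ = 613000.00 / 6400.00 = 95.78 mm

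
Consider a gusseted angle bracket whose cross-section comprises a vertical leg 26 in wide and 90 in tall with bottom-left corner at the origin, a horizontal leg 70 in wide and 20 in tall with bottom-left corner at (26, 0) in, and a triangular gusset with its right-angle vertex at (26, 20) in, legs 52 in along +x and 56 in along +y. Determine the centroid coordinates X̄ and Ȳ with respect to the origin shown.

X̄ = 34.43 in, Ȳ = 33.79 in

vertical leg: A = 26 × 90 = 2340.00, centroid at (13.00, 45.00).
horizontal leg: A = 70 × 20 = 1400.00, centroid at (61.00, 10.00).
gusset: A = ½·52·56 = 1456.00, centroid at (43.33, 38.67).
ΣA = 5196.00 in²
ΣAX̄ = (2340.00)(13.00) + (1400.00)(61.00) + (1456.00)(43.33) = 178913.33 in³
ΣAȲ = (2340.00)(45.00) + (1400.00)(10.00) + (1456.00)(38.67) = 175598.67 in³
X̄ = 178913.33 / 5196.00 = 34.43 in
Ȳ = 175598.67 / 5196.00 = 33.79 in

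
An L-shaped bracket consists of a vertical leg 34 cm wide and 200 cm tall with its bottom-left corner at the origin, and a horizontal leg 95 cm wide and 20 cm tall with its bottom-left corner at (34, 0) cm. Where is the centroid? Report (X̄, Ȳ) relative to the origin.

vertical leg: A = 34 × 200 = 6800.00, centroid at (17.00, 100.00).
horizontal leg: A = 95 × 20 = 1900.00, centroid at (81.50, 10.00).
ΣA = 8700.00 cm², ΣAX̄ = 270450.00 cm³, ΣAȲ = 699000.00 cm³.
X̄ = 270450.00/8700.00 = 31.09 cm; Ȳ = 699000.00/8700.00 = 80.34 cm.

X̄ = 31.09 cm, Ȳ = 80.34 cm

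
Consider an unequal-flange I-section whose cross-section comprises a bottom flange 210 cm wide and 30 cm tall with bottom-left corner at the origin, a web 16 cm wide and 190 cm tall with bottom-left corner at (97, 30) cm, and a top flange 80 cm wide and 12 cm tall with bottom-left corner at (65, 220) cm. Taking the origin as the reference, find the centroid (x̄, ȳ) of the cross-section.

x̄ = 105.00 cm, ȳ = 67.13 cm

Part | A | x̄ᵢ | ȳᵢ | A·x̄ᵢ | A·ȳᵢ
bottom flange | 6300.00 | 105.00 | 15.00 | 661500.00 | 94500.00
web | 3040.00 | 105.00 | 125.00 | 319200.00 | 380000.00
top flange | 960.00 | 105.00 | 226.00 | 100800.00 | 216960.00
Σ | 10300.00 |  |  | 1081500.00 | 691460.00
x̄ = 1081500.00 / 10300.00 = 105.00 cm
ȳ = 691460.00 / 10300.00 = 67.13 cm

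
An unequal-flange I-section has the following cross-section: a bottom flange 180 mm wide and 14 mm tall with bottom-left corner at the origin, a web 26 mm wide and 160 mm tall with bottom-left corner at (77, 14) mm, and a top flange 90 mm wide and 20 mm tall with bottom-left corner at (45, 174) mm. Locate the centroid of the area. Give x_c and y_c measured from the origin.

bottom flange: A = 180 × 14 = 2520.00, centroid at (90.00, 7.00).
web: A = 26 × 160 = 4160.00, centroid at (90.00, 94.00).
top flange: A = 90 × 20 = 1800.00, centroid at (90.00, 184.00).
ΣA = 8480.00 mm², ΣAx_c = 763200.00 mm³, ΣAy_c = 739880.00 mm³.
x_c = 763200.00/8480.00 = 90.00 mm; y_c = 739880.00/8480.00 = 87.25 mm.

x_c = 90.00 mm, y_c = 87.25 mm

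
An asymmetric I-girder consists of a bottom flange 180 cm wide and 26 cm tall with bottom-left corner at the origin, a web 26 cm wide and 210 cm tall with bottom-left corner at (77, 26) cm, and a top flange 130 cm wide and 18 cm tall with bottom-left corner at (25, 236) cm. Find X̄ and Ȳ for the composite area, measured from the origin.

Part | A | x̄ᵢ | ȳᵢ | A·x̄ᵢ | A·ȳᵢ
bottom flange | 4680.00 | 90.00 | 13.00 | 421200.00 | 60840.00
web | 5460.00 | 90.00 | 131.00 | 491400.00 | 715260.00
top flange | 2340.00 | 90.00 | 245.00 | 210600.00 | 573300.00
Σ | 12480.00 |  |  | 1123200.00 | 1349400.00
X̄ = 1123200.00 / 12480.00 = 90.00 cm
Ȳ = 1349400.00 / 12480.00 = 108.12 cm

X̄ = 90.00 cm, Ȳ = 108.12 cm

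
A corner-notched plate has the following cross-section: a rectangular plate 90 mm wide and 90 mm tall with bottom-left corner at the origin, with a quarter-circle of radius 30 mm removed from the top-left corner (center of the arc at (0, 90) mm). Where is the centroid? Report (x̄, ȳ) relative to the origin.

x̄ = 48.09 mm, ȳ = 41.91 mm

plate: A = 90 × 90 = 8100.00, centroid at (45.00, 45.00).
removed quarter-circle: A = −¼π·30² = -706.86, centroid at (12.73, 77.27).
ΣA = 7393.14 mm²
ΣAx̄ = (8100.00)(45.00) + (-706.86)(12.73) = 355500.00 mm³
ΣAȳ = (8100.00)(45.00) + (-706.86)(77.27) = 309882.75 mm³
x̄ = 355500.00 / 7393.14 = 48.09 mm
ȳ = 309882.75 / 7393.14 = 41.91 mm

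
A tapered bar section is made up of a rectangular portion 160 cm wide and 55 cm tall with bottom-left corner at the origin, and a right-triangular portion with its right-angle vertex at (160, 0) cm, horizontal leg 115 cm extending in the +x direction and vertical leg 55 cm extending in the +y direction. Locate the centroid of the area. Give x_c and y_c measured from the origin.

x_c = 111.28 cm, y_c = 25.08 cm

rectangular portion: A = 160 × 55 = 8800.00, centroid at (80.00, 27.50).
triangular portion: A = ½·115·55 = 3162.50, centroid at (198.33, 18.33).
ΣA = 11962.50 cm²
ΣAx_c = (8800.00)(80.00) + (3162.50)(198.33) = 1331229.17 cm³
ΣAy_c = (8800.00)(27.50) + (3162.50)(18.33) = 299979.17 cm³
x_c = 1331229.17 / 11962.50 = 111.28 cm
y_c = 299979.17 / 11962.50 = 25.08 cm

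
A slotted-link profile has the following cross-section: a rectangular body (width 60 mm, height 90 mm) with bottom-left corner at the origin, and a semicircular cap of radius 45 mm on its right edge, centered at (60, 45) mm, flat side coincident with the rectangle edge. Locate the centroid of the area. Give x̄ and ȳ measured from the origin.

Part | A | x̄ᵢ | ȳᵢ | A·x̄ᵢ | A·ȳᵢ
rectangular body | 5400.00 | 30.00 | 45.00 | 162000.00 | 243000.00
semicircular end | 3180.86 | 79.10 | 45.00 | 251601.75 | 143138.82
Σ | 8580.86 |  |  | 413601.75 | 386138.82
x̄ = 413601.75 / 8580.86 = 48.20 mm
ȳ = 386138.82 / 8580.86 = 45.00 mm

x̄ = 48.20 mm, ȳ = 45.00 mm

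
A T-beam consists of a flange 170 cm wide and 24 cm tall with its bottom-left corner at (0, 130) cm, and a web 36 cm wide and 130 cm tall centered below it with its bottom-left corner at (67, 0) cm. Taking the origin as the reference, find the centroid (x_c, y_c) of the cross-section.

x_c = 85.00 cm, y_c = 100.86 cm

web: A = 36 × 130 = 4680.00, centroid at (85.00, 65.00).
flange: A = 170 × 24 = 4080.00, centroid at (85.00, 142.00).
ΣA = 8760.00 cm²
ΣAx_c = (4680.00)(85.00) + (4080.00)(85.00) = 744600.00 cm³
ΣAy_c = (4680.00)(65.00) + (4080.00)(142.00) = 883560.00 cm³
x_c = 744600.00 / 8760.00 = 85.00 cm
y_c = 883560.00 / 8760.00 = 100.86 cm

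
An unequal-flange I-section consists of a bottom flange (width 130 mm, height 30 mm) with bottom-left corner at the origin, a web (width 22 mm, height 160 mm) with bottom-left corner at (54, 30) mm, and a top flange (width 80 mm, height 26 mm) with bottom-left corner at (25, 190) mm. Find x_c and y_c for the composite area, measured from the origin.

x_c = 65.00 mm, y_c = 91.36 mm

bottom flange: A = 130 × 30 = 3900.00, centroid at (65.00, 15.00).
web: A = 22 × 160 = 3520.00, centroid at (65.00, 110.00).
top flange: A = 80 × 26 = 2080.00, centroid at (65.00, 203.00).
ΣA = 9500.00 mm²
ΣAx_c = (3900.00)(65.00) + (3520.00)(65.00) + (2080.00)(65.00) = 617500.00 mm³
ΣAy_c = (3900.00)(15.00) + (3520.00)(110.00) + (2080.00)(203.00) = 867940.00 mm³
x_c = 617500.00 / 9500.00 = 65.00 mm
y_c = 867940.00 / 9500.00 = 91.36 mm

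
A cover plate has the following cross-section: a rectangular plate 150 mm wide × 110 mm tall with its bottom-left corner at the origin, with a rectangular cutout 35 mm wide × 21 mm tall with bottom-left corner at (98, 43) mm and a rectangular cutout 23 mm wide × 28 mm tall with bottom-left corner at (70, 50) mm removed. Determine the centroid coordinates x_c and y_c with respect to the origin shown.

x_c = 72.75 mm, y_c = 54.69 mm

Part | A | x̄ᵢ | ȳᵢ | A·x̄ᵢ | A·ȳᵢ
plate | 16500.00 | 75.00 | 55.00 | 1237500.00 | 907500.00
hole 1 | -735.00 | 115.50 | 53.50 | -84892.50 | -39322.50
hole 2 | -644.00 | 81.50 | 64.00 | -52486.00 | -41216.00
Σ | 15121.00 |  |  | 1100121.50 | 826961.50
x_c = 1100121.50 / 15121.00 = 72.75 mm
y_c = 826961.50 / 15121.00 = 54.69 mm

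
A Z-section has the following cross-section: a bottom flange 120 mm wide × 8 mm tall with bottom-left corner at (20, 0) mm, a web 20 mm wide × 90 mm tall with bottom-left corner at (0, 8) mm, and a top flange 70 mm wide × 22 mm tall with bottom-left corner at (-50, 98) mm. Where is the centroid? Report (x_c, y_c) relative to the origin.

x_c = 16.67 mm, y_c = 62.12 mm

bottom flange: A = 120 × 8 = 960.00, centroid at (80.00, 4.00).
web: A = 20 × 90 = 1800.00, centroid at (10.00, 53.00).
top flange: A = 70 × 22 = 1540.00, centroid at (-15.00, 109.00).
ΣA = 4300.00 mm²
ΣAx_c = (960.00)(80.00) + (1800.00)(10.00) + (1540.00)(-15.00) = 71700.00 mm³
ΣAy_c = (960.00)(4.00) + (1800.00)(53.00) + (1540.00)(109.00) = 267100.00 mm³
x_c = 71700.00 / 4300.00 = 16.67 mm
y_c = 267100.00 / 4300.00 = 62.12 mm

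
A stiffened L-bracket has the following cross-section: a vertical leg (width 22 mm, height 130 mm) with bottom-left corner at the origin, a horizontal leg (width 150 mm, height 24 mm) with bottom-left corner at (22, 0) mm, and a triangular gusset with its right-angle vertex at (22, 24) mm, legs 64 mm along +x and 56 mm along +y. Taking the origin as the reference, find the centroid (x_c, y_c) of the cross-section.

x_c = 55.54 mm, y_c = 37.03 mm

vertical leg: A = 22 × 130 = 2860.00, centroid at (11.00, 65.00).
horizontal leg: A = 150 × 24 = 3600.00, centroid at (97.00, 12.00).
gusset: A = ½·64·56 = 1792.00, centroid at (43.33, 42.67).
ΣA = 8252.00 mm², ΣAx_c = 458313.33 mm³, ΣAy_c = 305558.67 mm³.
x_c = 458313.33/8252.00 = 55.54 mm; y_c = 305558.67/8252.00 = 37.03 mm.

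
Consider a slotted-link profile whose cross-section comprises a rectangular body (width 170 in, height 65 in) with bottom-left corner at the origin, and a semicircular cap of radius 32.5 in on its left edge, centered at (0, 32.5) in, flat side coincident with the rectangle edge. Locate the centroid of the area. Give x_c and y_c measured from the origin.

x_c = 72.10 in, y_c = 32.50 in

rectangular body: A = 170 × 65 = 11050.00, centroid at (85.00, 32.50).
semicircular end: A = ½π·32.5² = 1659.15, centroid at (-13.79, 32.50).
ΣA = 12709.15 in², ΣAx_c = 916364.58 in³, ΣAy_c = 413047.49 in³.
x_c = 916364.58/12709.15 = 72.10 in; y_c = 413047.49/12709.15 = 32.50 in.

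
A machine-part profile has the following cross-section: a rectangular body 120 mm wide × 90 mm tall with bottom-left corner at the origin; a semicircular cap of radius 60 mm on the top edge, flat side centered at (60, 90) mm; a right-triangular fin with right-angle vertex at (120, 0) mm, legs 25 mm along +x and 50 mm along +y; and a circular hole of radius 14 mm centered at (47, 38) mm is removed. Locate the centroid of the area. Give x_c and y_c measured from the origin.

x_c = 63.08 mm, y_c = 68.39 mm

Part | A | x̄ᵢ | ȳᵢ | A·x̄ᵢ | A·ȳᵢ
rectangular body | 10800.00 | 60.00 | 45.00 | 648000.00 | 486000.00
semicircular top | 5654.87 | 60.00 | 115.46 | 339292.01 | 652938.01
triangular fin | 625.00 | 128.33 | 16.67 | 80208.33 | 10416.67
hole | -615.75 | 47.00 | 38.00 | -28940.35 | -23398.58
Σ | 16464.11 |  |  | 1038559.99 | 1125956.09
x_c = 1038559.99 / 16464.11 = 63.08 mm
y_c = 1125956.09 / 16464.11 = 68.39 mm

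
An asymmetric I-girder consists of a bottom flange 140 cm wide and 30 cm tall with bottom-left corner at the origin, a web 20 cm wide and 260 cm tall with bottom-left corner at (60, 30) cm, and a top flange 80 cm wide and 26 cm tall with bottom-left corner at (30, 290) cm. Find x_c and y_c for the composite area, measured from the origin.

bottom flange: A = 140 × 30 = 4200.00, centroid at (70.00, 15.00).
web: A = 20 × 260 = 5200.00, centroid at (70.00, 160.00).
top flange: A = 80 × 26 = 2080.00, centroid at (70.00, 303.00).
ΣA = 11480.00 cm², ΣAx_c = 803600.00 cm³, ΣAy_c = 1525240.00 cm³.
x_c = 803600.00/11480.00 = 70.00 cm; y_c = 1525240.00/11480.00 = 132.86 cm.

x_c = 70.00 cm, y_c = 132.86 cm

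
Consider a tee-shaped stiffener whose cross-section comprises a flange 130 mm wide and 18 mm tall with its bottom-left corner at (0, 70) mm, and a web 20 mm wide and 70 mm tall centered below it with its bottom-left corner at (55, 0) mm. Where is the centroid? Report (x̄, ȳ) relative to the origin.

x̄ = 65.00 mm, ȳ = 62.53 mm

web: A = 20 × 70 = 1400.00, centroid at (65.00, 35.00).
flange: A = 130 × 18 = 2340.00, centroid at (65.00, 79.00).
ΣA = 3740.00 mm², ΣAx̄ = 243100.00 mm³, ΣAȳ = 233860.00 mm³.
x̄ = 243100.00/3740.00 = 65.00 mm; ȳ = 233860.00/3740.00 = 62.53 mm.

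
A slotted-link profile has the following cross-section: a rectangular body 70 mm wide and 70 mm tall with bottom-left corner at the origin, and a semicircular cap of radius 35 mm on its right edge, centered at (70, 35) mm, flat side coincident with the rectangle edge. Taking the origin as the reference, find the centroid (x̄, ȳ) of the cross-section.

rectangular body: A = 70 × 70 = 4900.00, centroid at (35.00, 35.00).
semicircular end: A = ½π·35² = 1924.23, centroid at (84.85, 35.00).
ΣA = 6824.23 mm²
ΣAx̄ = (4900.00)(35.00) + (1924.23)(84.85) = 334779.12 mm³
ΣAȳ = (4900.00)(35.00) + (1924.23)(35.00) = 238847.89 mm³
x̄ = 334779.12 / 6824.23 = 49.06 mm
ȳ = 238847.89 / 6824.23 = 35.00 mm

x̄ = 49.06 mm, ȳ = 35.00 mm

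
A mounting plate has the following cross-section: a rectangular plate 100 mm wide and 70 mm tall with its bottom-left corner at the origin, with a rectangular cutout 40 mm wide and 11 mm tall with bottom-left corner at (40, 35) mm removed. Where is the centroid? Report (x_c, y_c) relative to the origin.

x_c = 49.33 mm, y_c = 34.63 mm

plate: A = 100 × 70 = 7000.00, centroid at (50.00, 35.00).
hole: A = −(40 × 11) = -440.00, centroid at (60.00, 40.50).
ΣA = 6560.00 mm²
ΣAx_c = (7000.00)(50.00) + (-440.00)(60.00) = 323600.00 mm³
ΣAy_c = (7000.00)(35.00) + (-440.00)(40.50) = 227180.00 mm³
x_c = 323600.00 / 6560.00 = 49.33 mm
y_c = 227180.00 / 6560.00 = 34.63 mm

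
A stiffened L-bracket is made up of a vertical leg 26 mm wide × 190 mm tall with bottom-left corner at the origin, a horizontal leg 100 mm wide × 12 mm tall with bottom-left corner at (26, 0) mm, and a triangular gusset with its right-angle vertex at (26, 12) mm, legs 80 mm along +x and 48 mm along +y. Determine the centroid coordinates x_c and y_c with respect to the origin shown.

x_c = 31.83 mm, y_c = 65.79 mm

Part | A | x̄ᵢ | ȳᵢ | A·x̄ᵢ | A·ȳᵢ
vertical leg | 4940.00 | 13.00 | 95.00 | 64220.00 | 469300.00
horizontal leg | 1200.00 | 76.00 | 6.00 | 91200.00 | 7200.00
gusset | 1920.00 | 52.67 | 28.00 | 101120.00 | 53760.00
Σ | 8060.00 |  |  | 256540.00 | 530260.00
x_c = 256540.00 / 8060.00 = 31.83 mm
y_c = 530260.00 / 8060.00 = 65.79 mm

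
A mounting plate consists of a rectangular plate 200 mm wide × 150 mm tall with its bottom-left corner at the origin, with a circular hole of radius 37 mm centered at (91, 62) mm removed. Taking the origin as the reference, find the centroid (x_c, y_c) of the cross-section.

x_c = 101.51 mm, y_c = 77.18 mm

Part | A | x̄ᵢ | ȳᵢ | A·x̄ᵢ | A·ȳᵢ
plate | 30000.00 | 100.00 | 75.00 | 3000000.00 | 2250000.00
hole | -4300.84 | 91.00 | 62.00 | -391376.47 | -266652.10
Σ | 25699.16 |  |  | 2608623.53 | 1983347.90
x_c = 2608623.53 / 25699.16 = 101.51 mm
y_c = 1983347.90 / 25699.16 = 77.18 mm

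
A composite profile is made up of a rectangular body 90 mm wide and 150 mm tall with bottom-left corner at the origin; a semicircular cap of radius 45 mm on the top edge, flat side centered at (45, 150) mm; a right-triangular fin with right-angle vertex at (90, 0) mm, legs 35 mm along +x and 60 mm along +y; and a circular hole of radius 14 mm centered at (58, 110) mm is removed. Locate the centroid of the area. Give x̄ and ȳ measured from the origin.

rectangular body: A = 90 × 150 = 13500.00, centroid at (45.00, 75.00).
semicircular top: A = ½π·45² = 3180.86, centroid at (45.00, 169.10).
triangular fin: A = ½·35·60 = 1050.00, centroid at (101.67, 20.00).
hole: A = −π·14² = -615.75, centroid at (58.00, 110.00).
ΣA = 17115.11 mm², ΣAx̄ = 821675.19 mm³, ΣAȳ = 1503646.65 mm³.
x̄ = 821675.19/17115.11 = 48.01 mm; ȳ = 1503646.65/17115.11 = 87.85 mm.

x̄ = 48.01 mm, ȳ = 87.85 mm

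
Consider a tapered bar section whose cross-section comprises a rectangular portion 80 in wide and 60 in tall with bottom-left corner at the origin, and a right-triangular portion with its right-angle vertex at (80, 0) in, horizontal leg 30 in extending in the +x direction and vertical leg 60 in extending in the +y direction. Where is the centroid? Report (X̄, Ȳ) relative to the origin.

X̄ = 47.89 in, Ȳ = 28.42 in

Part | A | x̄ᵢ | ȳᵢ | A·x̄ᵢ | A·ȳᵢ
rectangular portion | 4800.00 | 40.00 | 30.00 | 192000.00 | 144000.00
triangular portion | 900.00 | 90.00 | 20.00 | 81000.00 | 18000.00
Σ | 5700.00 |  |  | 273000.00 | 162000.00
X̄ = 273000.00 / 5700.00 = 47.89 in
Ȳ = 162000.00 / 5700.00 = 28.42 in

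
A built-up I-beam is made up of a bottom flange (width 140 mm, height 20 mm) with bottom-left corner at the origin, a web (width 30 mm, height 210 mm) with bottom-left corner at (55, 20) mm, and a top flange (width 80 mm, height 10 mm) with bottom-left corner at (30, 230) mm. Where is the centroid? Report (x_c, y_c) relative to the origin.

x_c = 70.00 mm, y_c = 101.36 mm

bottom flange: A = 140 × 20 = 2800.00, centroid at (70.00, 10.00).
web: A = 30 × 210 = 6300.00, centroid at (70.00, 125.00).
top flange: A = 80 × 10 = 800.00, centroid at (70.00, 235.00).
ΣA = 9900.00 mm², ΣAx_c = 693000.00 mm³, ΣAy_c = 1003500.00 mm³.
x_c = 693000.00/9900.00 = 70.00 mm; y_c = 1003500.00/9900.00 = 101.36 mm.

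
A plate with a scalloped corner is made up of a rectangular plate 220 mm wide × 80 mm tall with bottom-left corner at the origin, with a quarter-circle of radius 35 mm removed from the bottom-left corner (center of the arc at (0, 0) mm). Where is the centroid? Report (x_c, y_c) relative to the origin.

Part | A | x̄ᵢ | ȳᵢ | A·x̄ᵢ | A·ȳᵢ
plate | 17600.00 | 110.00 | 40.00 | 1936000.00 | 704000.00
removed quarter-circle | -962.11 | 14.85 | 14.85 | -14291.67 | -14291.67
Σ | 16637.89 |  |  | 1921708.33 | 689708.33
x_c = 1921708.33 / 16637.89 = 115.50 mm
y_c = 689708.33 / 16637.89 = 41.45 mm

x_c = 115.50 mm, y_c = 41.45 mm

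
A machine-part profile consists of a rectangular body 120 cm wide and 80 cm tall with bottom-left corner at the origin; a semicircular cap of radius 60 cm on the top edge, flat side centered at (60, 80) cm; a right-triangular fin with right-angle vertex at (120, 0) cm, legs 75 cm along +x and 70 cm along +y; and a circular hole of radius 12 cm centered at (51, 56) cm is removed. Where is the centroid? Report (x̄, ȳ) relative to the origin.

rectangular body: A = 120 × 80 = 9600.00, centroid at (60.00, 40.00).
semicircular top: A = ½π·60² = 5654.87, centroid at (60.00, 105.46).
triangular fin: A = ½·75·70 = 2625.00, centroid at (145.00, 23.33).
hole: A = −π·12² = -452.39, centroid at (51.00, 56.00).
ΣA = 17427.48 cm²
ΣAx̄ = (9600.00)(60.00) + (5654.87)(60.00) + (2625.00)(145.00) + (-452.39)(51.00) = 1272845.15 cm³
ΣAȳ = (9600.00)(40.00) + (5654.87)(105.46) + (2625.00)(23.33) + (-452.39)(56.00) = 1016305.54 cm³
x̄ = 1272845.15 / 17427.48 = 73.04 cm
ȳ = 1016305.54 / 17427.48 = 58.32 cm

x̄ = 73.04 cm, ȳ = 58.32 cm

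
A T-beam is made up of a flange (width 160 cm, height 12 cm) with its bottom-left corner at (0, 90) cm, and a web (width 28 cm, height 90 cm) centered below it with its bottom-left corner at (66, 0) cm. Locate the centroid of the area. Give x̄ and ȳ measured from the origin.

x̄ = 80.00 cm, ȳ = 67.05 cm

web: A = 28 × 90 = 2520.00, centroid at (80.00, 45.00).
flange: A = 160 × 12 = 1920.00, centroid at (80.00, 96.00).
ΣA = 4440.00 cm²
ΣAx̄ = (2520.00)(80.00) + (1920.00)(80.00) = 355200.00 cm³
ΣAȳ = (2520.00)(45.00) + (1920.00)(96.00) = 297720.00 cm³
x̄ = 355200.00 / 4440.00 = 80.00 cm
ȳ = 297720.00 / 4440.00 = 67.05 cm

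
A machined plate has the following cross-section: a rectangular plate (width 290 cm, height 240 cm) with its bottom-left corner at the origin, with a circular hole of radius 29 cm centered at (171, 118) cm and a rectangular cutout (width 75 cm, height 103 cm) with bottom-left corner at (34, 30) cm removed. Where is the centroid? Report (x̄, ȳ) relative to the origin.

x̄ = 153.43 cm, ȳ = 125.11 cm

Part | A | x̄ᵢ | ȳᵢ | A·x̄ᵢ | A·ȳᵢ
plate | 69600.00 | 145.00 | 120.00 | 10092000.00 | 8352000.00
hole 1 | -2642.08 | 171.00 | 118.00 | -451795.58 | -311765.37
hole 2 | -7725.00 | 71.50 | 81.50 | -552337.50 | -629587.50
Σ | 59232.92 |  |  | 9087866.92 | 7410647.13
x̄ = 9087866.92 / 59232.92 = 153.43 cm
ȳ = 7410647.13 / 59232.92 = 125.11 cm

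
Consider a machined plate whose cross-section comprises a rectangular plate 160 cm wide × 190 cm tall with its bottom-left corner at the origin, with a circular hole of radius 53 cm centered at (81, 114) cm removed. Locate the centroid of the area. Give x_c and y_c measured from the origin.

x_c = 79.59 cm, y_c = 87.23 cm

plate: A = 160 × 190 = 30400.00, centroid at (80.00, 95.00).
hole: A = −π·53² = -8824.73, centroid at (81.00, 114.00).
ΣA = 21575.27 cm²
ΣAx_c = (30400.00)(80.00) + (-8824.73)(81.00) = 1717196.57 cm³
ΣAy_c = (30400.00)(95.00) + (-8824.73)(114.00) = 1881980.35 cm³
x_c = 1717196.57 / 21575.27 = 79.59 cm
y_c = 1881980.35 / 21575.27 = 87.23 cm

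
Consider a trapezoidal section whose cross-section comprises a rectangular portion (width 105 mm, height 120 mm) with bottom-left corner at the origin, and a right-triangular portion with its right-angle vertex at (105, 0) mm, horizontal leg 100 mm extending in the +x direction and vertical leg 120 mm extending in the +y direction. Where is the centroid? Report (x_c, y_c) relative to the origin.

Part | A | x̄ᵢ | ȳᵢ | A·x̄ᵢ | A·ȳᵢ
rectangular portion | 12600.00 | 52.50 | 60.00 | 661500.00 | 756000.00
triangular portion | 6000.00 | 138.33 | 40.00 | 830000.00 | 240000.00
Σ | 18600.00 |  |  | 1491500.00 | 996000.00
x_c = 1491500.00 / 18600.00 = 80.19 mm
y_c = 996000.00 / 18600.00 = 53.55 mm

x_c = 80.19 mm, y_c = 53.55 mm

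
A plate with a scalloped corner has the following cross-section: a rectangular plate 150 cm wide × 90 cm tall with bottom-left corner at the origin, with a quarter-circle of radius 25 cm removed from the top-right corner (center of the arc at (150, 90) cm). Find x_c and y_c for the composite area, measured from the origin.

plate: A = 150 × 90 = 13500.00, centroid at (75.00, 45.00).
removed quarter-circle: A = −¼π·25² = -490.87, centroid at (139.39, 79.39).
ΣA = 13009.13 cm²
ΣAx_c = (13500.00)(75.00) + (-490.87)(139.39) = 944077.26 cm³
ΣAy_c = (13500.00)(45.00) + (-490.87)(79.39) = 568529.69 cm³
x_c = 944077.26 / 13009.13 = 72.57 cm
y_c = 568529.69 / 13009.13 = 43.70 cm

x_c = 72.57 cm, y_c = 43.70 cm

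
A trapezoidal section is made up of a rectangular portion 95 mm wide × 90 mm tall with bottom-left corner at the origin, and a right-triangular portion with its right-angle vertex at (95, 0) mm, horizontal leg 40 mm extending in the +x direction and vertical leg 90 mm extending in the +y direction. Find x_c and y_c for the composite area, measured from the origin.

Part | A | x̄ᵢ | ȳᵢ | A·x̄ᵢ | A·ȳᵢ
rectangular portion | 8550.00 | 47.50 | 45.00 | 406125.00 | 384750.00
triangular portion | 1800.00 | 108.33 | 30.00 | 195000.00 | 54000.00
Σ | 10350.00 |  |  | 601125.00 | 438750.00
x_c = 601125.00 / 10350.00 = 58.08 mm
y_c = 438750.00 / 10350.00 = 42.39 mm

x_c = 58.08 mm, y_c = 42.39 mm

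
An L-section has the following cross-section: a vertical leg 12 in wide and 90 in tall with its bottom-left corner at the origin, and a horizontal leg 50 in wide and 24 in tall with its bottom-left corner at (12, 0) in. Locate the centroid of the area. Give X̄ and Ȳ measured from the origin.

vertical leg: A = 12 × 90 = 1080.00, centroid at (6.00, 45.00).
horizontal leg: A = 50 × 24 = 1200.00, centroid at (37.00, 12.00).
ΣA = 2280.00 in², ΣAX̄ = 50880.00 in³, ΣAȲ = 63000.00 in³.
X̄ = 50880.00/2280.00 = 22.32 in; Ȳ = 63000.00/2280.00 = 27.63 in.

X̄ = 22.32 in, Ȳ = 27.63 in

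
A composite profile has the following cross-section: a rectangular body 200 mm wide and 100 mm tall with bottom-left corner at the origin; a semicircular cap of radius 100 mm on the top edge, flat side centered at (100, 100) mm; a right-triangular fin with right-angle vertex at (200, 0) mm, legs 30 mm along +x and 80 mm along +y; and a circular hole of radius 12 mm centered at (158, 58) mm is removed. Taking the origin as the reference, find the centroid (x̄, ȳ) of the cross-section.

rectangular body: A = 200 × 100 = 20000.00, centroid at (100.00, 50.00).
semicircular top: A = ½π·100² = 15707.96, centroid at (100.00, 142.44).
triangular fin: A = ½·30·80 = 1200.00, centroid at (210.00, 26.67).
hole: A = −π·12² = -452.39, centroid at (158.00, 58.00).
ΣA = 36455.57 mm²
ΣAx̄ = (20000.00)(100.00) + (15707.96)(100.00) + (1200.00)(210.00) + (-452.39)(158.00) = 3751318.81 mm³
ΣAȳ = (20000.00)(50.00) + (15707.96)(142.44) + (1200.00)(26.67) + (-452.39)(58.00) = 3243224.41 mm³
x̄ = 3751318.81 / 36455.57 = 102.90 mm
ȳ = 3243224.41 / 36455.57 = 88.96 mm

x̄ = 102.90 mm, ȳ = 88.96 mm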